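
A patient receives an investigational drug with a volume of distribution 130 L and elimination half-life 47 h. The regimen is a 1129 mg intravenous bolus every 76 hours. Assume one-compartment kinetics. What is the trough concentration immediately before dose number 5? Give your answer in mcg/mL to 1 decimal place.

f = (1/2)^(τ/t½) = (1/2)^(76/47) ≈ 0.3260.
C₀ = D/Vd = 1129/130 ≈ 8.685 mcg/mL.
Before the 5th dose, 4 doses have been given. Superposition: Cmin = C₀·(f + f² + … + f^4).
≈ 8.685 × (0.3260 + 0.1063 + 0.0346 + 0.0113) ≈ 8.685 × 0.4782 ≈ 4.153 mcg/mL.

4.2 mcg/mL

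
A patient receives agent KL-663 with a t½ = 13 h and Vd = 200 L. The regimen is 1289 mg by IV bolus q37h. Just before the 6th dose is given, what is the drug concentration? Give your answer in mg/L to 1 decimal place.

f = (1/2)^(τ/t½) = (1/2)^(37/13) ≈ 0.1391.
C₀ = D/Vd = 1289/200 ≈ 6.445 mg/L.
Before the 6th dose, 5 doses have been given. Superposition: Cmin = C₀·(f + f² + … + f^5).
≈ 6.445 × (0.1391 + 0.0193 + 0.0027 + 0.0004 + 0.0001) ≈ 6.445 × 0.1616 ≈ 1.042 mg/L.

1.0 mg/L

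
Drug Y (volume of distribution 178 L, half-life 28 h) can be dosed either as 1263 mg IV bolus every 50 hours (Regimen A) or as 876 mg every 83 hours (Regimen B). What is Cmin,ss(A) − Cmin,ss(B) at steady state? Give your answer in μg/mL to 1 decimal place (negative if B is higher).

Regimen A: f = (1/2)^(50/28) ≈ 0.2900; Cmin,ss = (1263/178)·f/(1−f) ≈ 2.898 μg/mL.
Regimen B: f = (1/2)^(83/28) ≈ 0.1281; Cmin,ss = (876/178)·f/(1−f) ≈ 0.723 μg/mL.
Difference ≈ 2.898 − 0.723 ≈ 2.175 μg/mL.

2.2 μg/mL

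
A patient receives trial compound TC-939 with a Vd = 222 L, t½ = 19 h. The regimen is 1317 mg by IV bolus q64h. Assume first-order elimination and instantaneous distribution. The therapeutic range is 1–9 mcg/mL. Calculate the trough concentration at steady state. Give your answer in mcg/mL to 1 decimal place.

0.6 mcg/mL

Over one 64-h interval, 64/19 ≈ 3.3684 half-lives elapse, leaving f ≈ 0.0968 of each dose.
At steady state, accumulation factor R = 1/(1 − e^(−kτ)) ≈ 1.1072.
Each bolus raises the concentration by D/Vd = 1317/222 ≈ 5.932 mcg/mL.
Cmax,ss = C₀/(1 − f) ≈ 5.932/0.9032 ≈ 6.568 mcg/mL.
Steady-state trough Cmin,ss = Cmax,ss·f ≈ 6.568 × 0.0968 ≈ 0.636 mcg/mL.
Trough 0.6 mcg/mL vs MEC 1 mcg/mL: subtherapeutic.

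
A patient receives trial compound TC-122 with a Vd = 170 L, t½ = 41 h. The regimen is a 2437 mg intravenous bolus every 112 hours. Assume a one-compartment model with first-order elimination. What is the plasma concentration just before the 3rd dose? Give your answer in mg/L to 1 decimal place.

f = (1/2)^(τ/t½) = (1/2)^(112/41) ≈ 0.1505.
C₀ = D/Vd = 2437/170 ≈ 14.335 mg/L.
Before the 3rd dose, 2 doses have been given. Superposition: Cmin = C₀·(f + f²).
≈ 14.335 × (0.1505 + 0.0227) ≈ 14.335 × 0.1732 ≈ 2.483 mg/L.

2.5 mg/L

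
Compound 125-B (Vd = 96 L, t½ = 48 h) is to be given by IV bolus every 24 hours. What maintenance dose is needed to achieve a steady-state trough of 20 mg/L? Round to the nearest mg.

795 mg

τ/t½ = 24/48 ≈ 0.5, so f = (1/2)^(24/48) ≈ 0.707107.
Cmin,ss = (D/Vd)·f/(1−f), so D = Cmin,ss·Vd·(1−f)/f.
D = 20 × 96 × (1−f)/f ≈ 20 × 96 × 0.41421 ≈ 795.28 mg.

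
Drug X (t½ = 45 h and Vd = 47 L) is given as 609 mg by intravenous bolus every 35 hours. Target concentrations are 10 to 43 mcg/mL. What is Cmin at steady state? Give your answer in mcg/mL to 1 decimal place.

τ/t½ = 35/45 ≈ 0.77778, so fraction remaining f = (1/2)^(35/45) ≈ 0.5833.
At steady state, accumulation factor R = 1/(1 − e^(−kτ)) ≈ 2.3998.
Each bolus raises the concentration by D/Vd = 609/47 ≈ 12.957 mcg/mL.
Steady-state peak Cmax,ss = C₀·R ≈ 12.957 × 2.3998 ≈ 31.094 mcg/mL.
One interval later, Cmin,ss = Cmax,ss·e^(−kτ) ≈ 31.094 × 0.5833 ≈ 18.137 mcg/mL.
Trough 18.1 mcg/mL vs MEC 10 mcg/mL: adequate.

18.1 mcg/mL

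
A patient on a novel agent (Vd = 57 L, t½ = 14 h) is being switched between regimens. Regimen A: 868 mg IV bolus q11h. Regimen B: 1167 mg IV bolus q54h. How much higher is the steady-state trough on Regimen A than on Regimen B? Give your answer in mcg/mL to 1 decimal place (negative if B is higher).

19.5 mcg/mL

Regimen A: f = (1/2)^(11/14) ≈ 0.5801; Cmin,ss = (868/57)·f/(1−f) ≈ 21.038 mcg/mL.
Regimen B: f = (1/2)^(54/14) ≈ 0.0690; Cmin,ss = (1167/57)·f/(1−f) ≈ 1.517 mcg/mL.
Difference ≈ 21.038 − 1.517 ≈ 19.521 mcg/mL.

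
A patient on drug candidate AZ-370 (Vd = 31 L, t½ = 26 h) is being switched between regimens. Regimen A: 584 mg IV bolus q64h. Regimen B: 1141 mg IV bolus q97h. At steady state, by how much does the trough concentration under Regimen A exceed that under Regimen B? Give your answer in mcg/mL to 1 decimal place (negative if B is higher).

1.2 mcg/mL

Regimen A: f = (1/2)^(64/26) ≈ 0.1816; Cmin,ss = (584/31)·f/(1−f) ≈ 4.180 mcg/mL.
Regimen B: f = (1/2)^(97/26) ≈ 0.0753; Cmin,ss = (1141/31)·f/(1−f) ≈ 2.997 mcg/mL.
Difference ≈ 4.180 − 2.997 ≈ 1.183 mcg/mL.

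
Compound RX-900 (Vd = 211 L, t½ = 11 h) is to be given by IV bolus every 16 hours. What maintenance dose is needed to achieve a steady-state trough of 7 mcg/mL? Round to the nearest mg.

τ/t½ = 16/11 ≈ 1.4545, so f = (1/2)^(16/11) ≈ 0.364870.
Cmin,ss = (D/Vd)·f/(1−f), so D = Cmin,ss·Vd·(1−f)/f.
D = 7 × 211 × (1−f)/f ≈ 7 × 211 × 1.74070 ≈ 2571.01 mg.

2571 mg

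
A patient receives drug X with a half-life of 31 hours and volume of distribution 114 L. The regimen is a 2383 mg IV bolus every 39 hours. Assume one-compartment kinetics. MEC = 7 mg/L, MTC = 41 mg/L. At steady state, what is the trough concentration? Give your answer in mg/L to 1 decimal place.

15.0 mg/L

Over one 39-h interval, 39/31 ≈ 1.2581 half-lives elapse, leaving f ≈ 0.4181 of each dose.
Accumulation ratio R = 1/(1 − f) ≈ 1/0.5819 ≈ 1.7185.
Each bolus raises the concentration by D/Vd = 2383/114 ≈ 20.904 mg/L.
Steady-state peak Cmax,ss = C₀·R ≈ 20.904 × 1.7185 ≈ 35.924 mg/L.
Steady-state trough Cmin,ss = Cmax,ss·f ≈ 35.924 × 0.4181 ≈ 15.020 mg/L.
Trough 15.0 mg/L vs MEC 7 mg/L: adequate.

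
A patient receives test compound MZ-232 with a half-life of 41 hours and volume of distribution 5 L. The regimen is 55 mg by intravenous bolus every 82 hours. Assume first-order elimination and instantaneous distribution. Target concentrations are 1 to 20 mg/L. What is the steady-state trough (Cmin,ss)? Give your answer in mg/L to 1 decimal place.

3.7 mg/L

τ = 82 h = 2 half-lives, so f = (1/2)^2 = 0.25.
At steady state, R = 1/(1 − 0.25) = 4/3.
Single-dose peak C₀ = D/Vd = 55/5 = 11 mg/L.
Steady-state peak Cmax,ss = C₀·R = 11 × 4/3 ≈ 14.667 mg/L.
Steady-state trough Cmin,ss = Cmax,ss·f ≈ 14.667 × 0.25 ≈ 3.667 mg/L.
Trough 3.7 mg/L vs MEC 1 mg/L: adequate.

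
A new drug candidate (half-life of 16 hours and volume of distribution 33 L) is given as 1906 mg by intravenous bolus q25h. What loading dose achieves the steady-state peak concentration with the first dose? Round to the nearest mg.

f = (1/2)^(25/16) ≈ 0.338564; accumulation ratio R = 1/(1−f) ≈ 1.51186.
Loading dose to hit Cmax,ss on first dose: D_load = D_maint·R ≈ 1906 × 1.51186 ≈ 2881.61 mg.

2882 mg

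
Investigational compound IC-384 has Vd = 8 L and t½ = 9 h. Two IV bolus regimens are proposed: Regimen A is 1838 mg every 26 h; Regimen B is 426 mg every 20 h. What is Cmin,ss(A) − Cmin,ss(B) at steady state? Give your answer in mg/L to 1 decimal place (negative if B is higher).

21.3 mg/L

Regimen A: f = (1/2)^(26/9) ≈ 0.1350; Cmin,ss = (1838/8)·f/(1−f) ≈ 35.857 mg/L.
Regimen B: f = (1/2)^(20/9) ≈ 0.2143; Cmin,ss = (426/8)·f/(1−f) ≈ 14.524 mg/L.
Difference ≈ 35.857 − 14.524 ≈ 21.333 mg/L.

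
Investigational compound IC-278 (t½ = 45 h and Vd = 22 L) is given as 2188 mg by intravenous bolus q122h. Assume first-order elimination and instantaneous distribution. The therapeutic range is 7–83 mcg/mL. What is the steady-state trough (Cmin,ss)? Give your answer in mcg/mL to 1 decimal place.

k = ln2/t½ = ln2/45 ≈ 0.015403 h⁻¹; fraction remaining f = e^(−kτ) = e^(−0.015403×122) ≈ 0.1527.
Accumulation ratio R = 1/(1 − f) ≈ 1/0.8473 ≈ 1.1802.
Single-dose peak C₀ = D/Vd = 2188/22 ≈ 99.455 mcg/mL.
Cmax,ss = C₀/(1 − f) ≈ 99.455/0.8473 ≈ 117.379 mcg/mL.
Steady-state trough Cmin,ss = Cmax,ss·f ≈ 117.379 × 0.1527 ≈ 17.924 mcg/mL.
Trough 17.9 mcg/mL vs MEC 7 mcg/mL: adequate.

17.9 mcg/mL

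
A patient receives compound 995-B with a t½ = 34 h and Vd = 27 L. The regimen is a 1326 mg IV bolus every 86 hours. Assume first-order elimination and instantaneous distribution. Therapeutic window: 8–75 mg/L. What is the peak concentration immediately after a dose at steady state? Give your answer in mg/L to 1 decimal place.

Over one 86-h interval, 86/34 ≈ 2.5294 half-lives elapse, leaving f ≈ 0.1732 of each dose.
Accumulation ratio R = 1/(1 − f) ≈ 1/0.8268 ≈ 1.2095.
Each bolus raises the concentration by D/Vd = 1326/27 ≈ 49.111 mg/L.
Cmax,ss = C₀/(1 − f) ≈ 49.111/0.8268 ≈ 59.399 mg/L.
Peak 59.4 mg/L vs MTC 75 mg/L: below toxic threshold.

59.4 mg/L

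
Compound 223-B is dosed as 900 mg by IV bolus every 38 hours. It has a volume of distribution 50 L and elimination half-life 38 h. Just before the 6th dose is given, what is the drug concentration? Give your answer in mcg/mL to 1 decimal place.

f = (1/2)^(τ/t½) = (1/2)^(38/38) ≈ 0.5000.
C₀ = D/Vd = 900/50 ≈ 18.000 mcg/mL.
Before the 6th dose, 5 doses have been given. Superposition: Cmin = C₀·(f + f² + … + f^5).
≈ 18.000 × (0.5000 + 0.2500 + 0.1250 + 0.0625 + 0.0313) ≈ 18.000 × 0.9688 ≈ 17.438 mcg/mL.

17.4 mcg/mL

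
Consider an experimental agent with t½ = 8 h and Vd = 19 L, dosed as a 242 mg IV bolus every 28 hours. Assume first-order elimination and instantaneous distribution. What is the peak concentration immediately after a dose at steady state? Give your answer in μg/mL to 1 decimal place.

k = ln2/t½ = ln2/8 ≈ 0.086643 h⁻¹; fraction remaining f = e^(−kτ) = e^(−0.086643×28) ≈ 0.0884.
At steady state, accumulation factor R = 1/(1 − e^(−kτ)) ≈ 1.0970.
Each bolus raises the concentration by D/Vd = 242/19 ≈ 12.737 μg/mL.
Steady-state peak Cmax,ss = C₀·R ≈ 12.737 × 1.0970 ≈ 13.972 μg/mL.

14.0 μg/mL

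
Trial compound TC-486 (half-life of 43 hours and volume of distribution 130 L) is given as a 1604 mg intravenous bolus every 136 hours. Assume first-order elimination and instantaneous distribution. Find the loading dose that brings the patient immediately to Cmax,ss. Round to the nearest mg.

f = (1/2)^(136/43) ≈ 0.111662; accumulation ratio R = 1/(1−f) ≈ 1.12570.
Loading dose to hit Cmax,ss on first dose: D_load = D_maint·R ≈ 1604 × 1.12570 ≈ 1805.62 mg.

1806 mg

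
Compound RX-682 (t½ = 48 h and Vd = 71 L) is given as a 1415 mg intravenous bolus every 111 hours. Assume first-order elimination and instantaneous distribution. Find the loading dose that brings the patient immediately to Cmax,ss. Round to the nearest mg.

f = (1/2)^(111/48) ≈ 0.201311; accumulation ratio R = 1/(1−f) ≈ 1.25205.
Loading dose to hit Cmax,ss on first dose: D_load = D_maint·R ≈ 1415 × 1.25205 ≈ 1771.65 mg.

1772 mg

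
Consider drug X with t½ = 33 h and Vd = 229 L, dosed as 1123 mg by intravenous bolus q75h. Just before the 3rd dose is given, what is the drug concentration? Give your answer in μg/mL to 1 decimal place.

f = (1/2)^(τ/t½) = (1/2)^(75/33) ≈ 0.2069.
C₀ = D/Vd = 1123/229 ≈ 4.904 μg/mL.
Before the 3rd dose, 2 doses have been given. Superposition: Cmin = C₀·(f + f²).
≈ 4.904 × (0.2069 + 0.0428) ≈ 4.904 × 0.2497 ≈ 1.225 μg/mL.

1.2 μg/mL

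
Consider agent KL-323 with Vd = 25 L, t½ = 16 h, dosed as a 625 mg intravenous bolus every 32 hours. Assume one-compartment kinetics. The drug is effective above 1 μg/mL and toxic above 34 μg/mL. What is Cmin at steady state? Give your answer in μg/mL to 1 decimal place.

8.3 μg/mL

The dosing interval is 2 half-lives, so f = 2^(−2) = 0.25.
At steady state, R = 1/(1 − 0.25) = 4/3.
Single-dose peak C₀ = D/Vd = 625/25 = 25 μg/mL.
Steady-state peak Cmax,ss = C₀·R = 25 × 4/3 ≈ 33.333 μg/mL.
Steady-state trough Cmin,ss = Cmax,ss·f ≈ 33.333 × 0.25 ≈ 8.333 μg/mL.
Trough 8.3 μg/mL vs MEC 1 μg/mL: adequate.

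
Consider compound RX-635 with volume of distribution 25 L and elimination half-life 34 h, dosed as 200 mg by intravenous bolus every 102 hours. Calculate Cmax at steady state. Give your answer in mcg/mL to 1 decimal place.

9.1 mcg/mL

τ = 102 h = 3 half-lives, so f = (1/2)^3 = 0.125.
Accumulation ratio R = 1/(1 − f) = 1/0.875 = 8/7.
Single-dose peak C₀ = D/Vd = 200/25 = 8 mcg/mL.
Steady-state peak Cmax,ss = C₀·R = 8 × 8/7 ≈ 9.143 mcg/mL.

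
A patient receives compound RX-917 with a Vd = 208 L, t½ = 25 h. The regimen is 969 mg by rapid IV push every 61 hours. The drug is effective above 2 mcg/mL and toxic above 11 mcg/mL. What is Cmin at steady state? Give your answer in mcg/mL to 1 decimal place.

1.1 mcg/mL

τ/t½ = 61/25 ≈ 2.44, so fraction remaining f = (1/2)^(61/25) ≈ 0.1843.
Accumulation ratio R = 1/(1 − f) ≈ 1/0.8157 ≈ 1.2259.
Each bolus raises the concentration by D/Vd = 969/208 ≈ 4.659 mcg/mL.
Steady-state peak Cmax,ss = C₀·R ≈ 4.659 × 1.2259 ≈ 5.711 mcg/mL.
One interval later, Cmin,ss = Cmax,ss·e^(−kτ) ≈ 5.711 × 0.1843 ≈ 1.053 mcg/mL.
Trough 1.1 mcg/mL vs MEC 2 mcg/mL: subtherapeutic.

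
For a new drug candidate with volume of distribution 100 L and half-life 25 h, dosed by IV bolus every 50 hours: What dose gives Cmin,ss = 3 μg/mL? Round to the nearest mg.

900 mg

τ/t½ = 50/25 ≈ 2, so f = (1/2)^(50/25) ≈ 0.250000.
Cmin,ss = (D/Vd)·f/(1−f), so D = Cmin,ss·Vd·(1−f)/f.
D = 3 × 100 × (1−f)/f ≈ 3 × 100 × 3.00000 ≈ 900.00 mg.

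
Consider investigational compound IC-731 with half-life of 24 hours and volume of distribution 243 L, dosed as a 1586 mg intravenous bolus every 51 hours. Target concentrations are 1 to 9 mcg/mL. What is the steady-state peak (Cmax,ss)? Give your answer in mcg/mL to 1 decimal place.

8.5 mcg/mL

Over one 51-h interval, 51/24 ≈ 2.125 half-lives elapse, leaving f ≈ 0.2293 of each dose.
At steady state, accumulation factor R = 1/(1 − e^(−kτ)) ≈ 1.2975.
Each bolus raises the concentration by D/Vd = 1586/243 ≈ 6.527 mcg/mL.
Steady-state peak Cmax,ss = C₀·R ≈ 6.527 × 1.2975 ≈ 8.469 mcg/mL.
Peak 8.5 mcg/mL vs MTC 9 mcg/mL: below toxic threshold.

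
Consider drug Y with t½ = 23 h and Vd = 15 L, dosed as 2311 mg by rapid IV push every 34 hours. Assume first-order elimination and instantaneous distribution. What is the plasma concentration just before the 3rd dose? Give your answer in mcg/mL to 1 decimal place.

f = (1/2)^(τ/t½) = (1/2)^(34/23) ≈ 0.3589.
C₀ = D/Vd = 2311/15 ≈ 154.067 mcg/mL.
Before the 3rd dose, 2 doses have been given. Superposition: Cmin = C₀·(f + f²).
≈ 154.067 × (0.3589 + 0.1288) ≈ 154.067 × 0.4877 ≈ 75.138 mcg/mL.

75.1 mcg/mL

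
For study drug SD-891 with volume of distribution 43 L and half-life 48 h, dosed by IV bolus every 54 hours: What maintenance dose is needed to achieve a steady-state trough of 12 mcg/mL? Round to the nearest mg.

τ/t½ = 54/48 ≈ 1.125, so f = (1/2)^(54/48) ≈ 0.458502.
Cmin,ss = (D/Vd)·f/(1−f), so D = Cmin,ss·Vd·(1−f)/f.
D = 12 × 43 × (1−f)/f ≈ 12 × 43 × 1.18102 ≈ 609.41 mg.

609 mg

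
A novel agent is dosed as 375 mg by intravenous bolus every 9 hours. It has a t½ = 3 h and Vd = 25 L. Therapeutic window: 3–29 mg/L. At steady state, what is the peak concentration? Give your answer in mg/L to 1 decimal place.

17.1 mg/L

τ = 9 h = 3 half-lives, so f = (1/2)^3 = 0.125.
Accumulation ratio R = 1/(1 − f) = 1/0.875 = 8/7.
Single-dose peak C₀ = D/Vd = 375/25 = 15 mg/L.
Steady-state peak Cmax,ss = C₀·R = 15 × 8/7 ≈ 17.143 mg/L.
Peak 17.1 mg/L vs MTC 29 mg/L: below toxic threshold.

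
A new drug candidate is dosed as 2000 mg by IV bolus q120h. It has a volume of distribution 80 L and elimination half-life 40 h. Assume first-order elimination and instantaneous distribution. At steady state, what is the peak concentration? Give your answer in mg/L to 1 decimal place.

The dosing interval is 3 half-lives, so f = 2^(−3) = 0.125.
At steady state, R = 1/(1 − 0.125) = 8/7.
Single-dose peak C₀ = D/Vd = 2000/80 = 25 mg/L.
Steady-state peak Cmax,ss = C₀·R = 25 × 8/7 ≈ 28.571 mg/L.

28.6 mg/L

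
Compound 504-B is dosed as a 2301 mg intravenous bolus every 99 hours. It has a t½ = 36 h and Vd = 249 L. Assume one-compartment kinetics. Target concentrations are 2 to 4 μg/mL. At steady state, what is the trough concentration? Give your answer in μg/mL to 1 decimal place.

τ/t½ = 99/36 ≈ 2.75, so fraction remaining f = (1/2)^(99/36) ≈ 0.1487.
At steady state, accumulation factor R = 1/(1 − e^(−kτ)) ≈ 1.1747.
Each bolus raises the concentration by D/Vd = 2301/249 ≈ 9.241 μg/mL.
Steady-state peak Cmax,ss = C₀·R ≈ 9.241 × 1.1747 ≈ 10.855 μg/mL.
One interval later, Cmin,ss = Cmax,ss·e^(−kτ) ≈ 10.855 × 0.1487 ≈ 1.614 μg/mL.
Trough 1.6 μg/mL vs MEC 2 μg/mL: subtherapeutic.

1.6 μg/mL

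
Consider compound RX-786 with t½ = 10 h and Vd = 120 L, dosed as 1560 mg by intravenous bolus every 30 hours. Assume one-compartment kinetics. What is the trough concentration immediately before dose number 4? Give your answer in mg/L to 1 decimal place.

f = (1/2)^(τ/t½) = (1/2)^(30/10) ≈ 0.1250.
C₀ = D/Vd = 1560/120 ≈ 13.000 mg/L.
Before the 4th dose, 3 doses have been given. Superposition: Cmin = C₀·(f + f² + … + f^3).
≈ 13.000 × (0.1250 + 0.0156 + 0.0020) ≈ 13.000 × 0.1426 ≈ 1.854 mg/L.

1.9 mg/L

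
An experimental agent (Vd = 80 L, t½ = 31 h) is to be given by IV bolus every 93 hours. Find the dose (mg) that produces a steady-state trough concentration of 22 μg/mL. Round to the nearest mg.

12320 mg

τ/t½ = 93/31 ≈ 3, so f = (1/2)^(93/31) ≈ 0.125000.
Cmin,ss = (D/Vd)·f/(1−f), so D = Cmin,ss·Vd·(1−f)/f.
D = 22 × 80 × (1−f)/f ≈ 22 × 80 × 7.00000 ≈ 12320.00 mg.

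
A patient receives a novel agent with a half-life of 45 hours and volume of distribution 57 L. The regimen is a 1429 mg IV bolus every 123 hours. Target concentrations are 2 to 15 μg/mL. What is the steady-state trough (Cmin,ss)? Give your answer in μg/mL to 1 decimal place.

4.4 μg/mL

Over one 123-h interval, 123/45 ≈ 2.7333 half-lives elapse, leaving f ≈ 0.1504 of each dose.
Single-dose peak C₀ = D/Vd = 1429/57 ≈ 25.070 μg/mL.
Steady-state trough Cmin,ss = C₀·f/(1−f) ≈ 25.070 × 0.1504/0.8496 ≈ 4.438 μg/mL.
Trough 4.4 μg/mL vs MEC 2 μg/mL: adequate.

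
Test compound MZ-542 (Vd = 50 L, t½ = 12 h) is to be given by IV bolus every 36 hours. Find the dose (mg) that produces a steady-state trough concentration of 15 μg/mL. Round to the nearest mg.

τ/t½ = 36/12 ≈ 3, so f = (1/2)^(36/12) ≈ 0.125000.
Cmin,ss = (D/Vd)·f/(1−f), so D = Cmin,ss·Vd·(1−f)/f.
D = 15 × 50 × (1−f)/f ≈ 15 × 50 × 7.00000 ≈ 5250.00 mg.

5250 mg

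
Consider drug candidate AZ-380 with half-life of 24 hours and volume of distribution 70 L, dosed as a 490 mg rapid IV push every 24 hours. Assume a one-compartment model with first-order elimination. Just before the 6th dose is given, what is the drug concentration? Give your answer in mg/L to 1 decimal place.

f = (1/2)^(τ/t½) = (1/2)^(24/24) ≈ 0.5000.
C₀ = D/Vd = 490/70 ≈ 7.000 mg/L.
Before the 6th dose, 5 doses have been given. Superposition: Cmin = C₀·(f + f² + … + f^5).
≈ 7.000 × (0.5000 + 0.2500 + 0.1250 + 0.0625 + 0.0313) ≈ 7.000 × 0.9688 ≈ 6.782 mg/L.

6.8 mg/L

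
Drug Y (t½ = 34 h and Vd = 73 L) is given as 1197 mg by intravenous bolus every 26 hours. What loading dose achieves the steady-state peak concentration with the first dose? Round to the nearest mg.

f = (1/2)^(26/34) ≈ 0.588573; accumulation ratio R = 1/(1−f) ≈ 2.43056.
Loading dose to hit Cmax,ss on first dose: D_load = D_maint·R ≈ 1197 × 2.43056 ≈ 2909.38 mg.

2909 mg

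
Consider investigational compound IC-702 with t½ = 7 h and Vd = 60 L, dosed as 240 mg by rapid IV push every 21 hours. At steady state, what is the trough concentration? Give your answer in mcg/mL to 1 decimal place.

0.6 mcg/mL

The dosing interval is 3 half-lives, so f = 2^(−3) = 0.125.
Accumulation ratio R = 1/(1 − f) = 1/0.875 = 8/7.
Single-dose peak C₀ = D/Vd = 240/60 = 4 mcg/mL.
Steady-state peak Cmax,ss = C₀·R = 4 × 8/7 ≈ 4.571 mcg/mL.
Steady-state trough Cmin,ss = Cmax,ss·f ≈ 4.571 × 0.125 ≈ 0.571 mcg/mL.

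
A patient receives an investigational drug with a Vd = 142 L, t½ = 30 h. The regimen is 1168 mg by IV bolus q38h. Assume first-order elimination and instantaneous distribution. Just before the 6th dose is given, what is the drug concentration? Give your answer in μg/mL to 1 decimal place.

5.8 μg/mL

f = (1/2)^(τ/t½) = (1/2)^(38/30) ≈ 0.4156.
C₀ = D/Vd = 1168/142 ≈ 8.225 μg/mL.
Before the 6th dose, 5 doses have been given. Superposition: Cmin = C₀·(f + f² + … + f^5).
≈ 8.225 × (0.4156 + 0.1727 + 0.0718 + 0.0298 + 0.0124) ≈ 8.225 × 0.7023 ≈ 5.776 μg/mL.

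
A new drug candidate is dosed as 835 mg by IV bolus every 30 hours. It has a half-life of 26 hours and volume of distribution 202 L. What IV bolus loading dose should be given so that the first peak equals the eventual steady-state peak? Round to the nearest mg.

1517 mg

f = (1/2)^(30/26) ≈ 0.449425; accumulation ratio R = 1/(1−f) ≈ 1.81628.
Loading dose to hit Cmax,ss on first dose: D_load = D_maint·R ≈ 835 × 1.81628 ≈ 1516.59 mg.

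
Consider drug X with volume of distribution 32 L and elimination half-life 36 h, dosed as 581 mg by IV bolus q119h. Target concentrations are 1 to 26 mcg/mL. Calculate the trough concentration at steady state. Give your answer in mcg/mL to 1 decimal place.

2.0 mcg/mL

Over one 119-h interval, 119/36 ≈ 3.3056 half-lives elapse, leaving f ≈ 0.1011 of each dose.
At steady state, accumulation factor R = 1/(1 − e^(−kτ)) ≈ 1.1125.
Single-dose peak C₀ = D/Vd = 581/32 ≈ 18.156 mcg/mL.
Cmax,ss = C₀/(1 − f) ≈ 18.156/0.8989 ≈ 20.198 mcg/mL.
Steady-state trough Cmin,ss = Cmax,ss·f ≈ 20.198 × 0.1011 ≈ 2.042 mcg/mL.
Trough 2.0 mcg/mL vs MEC 1 mcg/mL: adequate.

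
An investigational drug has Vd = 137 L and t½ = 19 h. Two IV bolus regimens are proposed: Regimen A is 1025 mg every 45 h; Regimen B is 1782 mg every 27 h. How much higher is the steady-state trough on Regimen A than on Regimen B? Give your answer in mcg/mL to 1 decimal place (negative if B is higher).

Regimen A: f = (1/2)^(45/19) ≈ 0.1937; Cmin,ss = (1025/137)·f/(1−f) ≈ 1.797 mcg/mL.
Regimen B: f = (1/2)^(27/19) ≈ 0.3734; Cmin,ss = (1782/137)·f/(1−f) ≈ 7.751 mcg/mL.
Difference ≈ 1.797 − 7.751 ≈ -5.954 mcg/mL.

-6.0 mcg/mL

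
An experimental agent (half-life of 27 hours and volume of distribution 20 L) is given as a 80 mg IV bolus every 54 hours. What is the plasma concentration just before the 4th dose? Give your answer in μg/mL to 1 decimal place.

1.3 μg/mL

f = (1/2)^(τ/t½) = (1/2)^(54/27) ≈ 0.2500.
C₀ = D/Vd = 80/20 ≈ 4.000 μg/mL.
Before the 4th dose, 3 doses have been given. Superposition: Cmin = C₀·(f + f² + … + f^3).
≈ 4.000 × (0.2500 + 0.0625 + 0.0156) ≈ 4.000 × 0.3281 ≈ 1.312 μg/mL.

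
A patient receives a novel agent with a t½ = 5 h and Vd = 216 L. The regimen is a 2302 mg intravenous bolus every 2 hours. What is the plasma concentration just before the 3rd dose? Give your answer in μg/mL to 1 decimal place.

f = (1/2)^(τ/t½) = (1/2)^(2/5) ≈ 0.7579.
C₀ = D/Vd = 2302/216 ≈ 10.657 μg/mL.
Before the 3rd dose, 2 doses have been given. Superposition: Cmin = C₀·(f + f²).
≈ 10.657 × (0.7579 + 0.5744) ≈ 10.657 × 1.3323 ≈ 14.198 μg/mL.

14.2 μg/mL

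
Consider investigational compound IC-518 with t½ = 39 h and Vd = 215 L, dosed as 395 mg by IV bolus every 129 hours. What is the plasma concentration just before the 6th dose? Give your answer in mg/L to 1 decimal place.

f = (1/2)^(τ/t½) = (1/2)^(129/39) ≈ 0.1010.
C₀ = D/Vd = 395/215 ≈ 1.837 mg/L.
Before the 6th dose, 5 doses have been given. Superposition: Cmin = C₀·(f + f² + … + f^5).
≈ 1.837 × (0.1010 + 0.0102 + 0.0010 + 0.0001 + 0.0000) ≈ 1.837 × 0.1123 ≈ 0.206 mg/L.

0.2 mg/L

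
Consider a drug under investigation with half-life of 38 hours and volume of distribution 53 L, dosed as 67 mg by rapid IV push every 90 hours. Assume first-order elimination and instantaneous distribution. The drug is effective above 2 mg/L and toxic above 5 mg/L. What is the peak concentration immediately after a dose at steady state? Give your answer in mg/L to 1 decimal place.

1.6 mg/L

k = ln2/t½ = ln2/38 ≈ 0.018241 h⁻¹; fraction remaining f = e^(−kτ) = e^(−0.018241×90) ≈ 0.1937.
Accumulation ratio R = 1/(1 − f) ≈ 1/0.8063 ≈ 1.2402.
Single-dose peak C₀ = D/Vd = 67/53 ≈ 1.264 mg/L.
Steady-state peak Cmax,ss = C₀·R ≈ 1.264 × 1.2402 ≈ 1.568 mg/L.
Peak 1.6 mg/L vs MTC 5 mg/L: below toxic threshold.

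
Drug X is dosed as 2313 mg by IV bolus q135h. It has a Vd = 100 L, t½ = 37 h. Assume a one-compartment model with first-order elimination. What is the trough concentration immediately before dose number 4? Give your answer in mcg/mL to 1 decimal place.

2.0 mcg/mL

f = (1/2)^(τ/t½) = (1/2)^(135/37) ≈ 0.0797.
C₀ = D/Vd = 2313/100 ≈ 23.130 mcg/mL.
Before the 4th dose, 3 doses have been given. Superposition: Cmin = C₀·(f + f² + … + f^3).
≈ 23.130 × (0.0797 + 0.0064 + 0.0005) ≈ 23.130 × 0.0866 ≈ 2.003 mcg/mL.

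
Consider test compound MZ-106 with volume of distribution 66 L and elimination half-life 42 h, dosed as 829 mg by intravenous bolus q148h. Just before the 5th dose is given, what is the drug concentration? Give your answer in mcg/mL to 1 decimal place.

f = (1/2)^(τ/t½) = (1/2)^(148/42) ≈ 0.0869.
C₀ = D/Vd = 829/66 ≈ 12.561 mcg/mL.
Before the 5th dose, 4 doses have been given. Superposition: Cmin = C₀·(f + f² + … + f^4).
≈ 12.561 × (0.0869 + 0.0076 + 0.0007 + 0.0001) ≈ 12.561 × 0.0953 ≈ 1.197 mcg/mL.

1.2 mcg/mL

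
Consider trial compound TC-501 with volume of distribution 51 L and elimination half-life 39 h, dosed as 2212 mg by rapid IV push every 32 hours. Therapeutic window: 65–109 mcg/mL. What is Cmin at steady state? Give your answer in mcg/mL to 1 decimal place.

56.6 mcg/mL

k = ln2/t½ = ln2/39 ≈ 0.017773 h⁻¹; fraction remaining f = e^(−kτ) = e^(−0.017773×32) ≈ 0.5662.
Accumulation ratio R = 1/(1 − f) ≈ 1/0.4338 ≈ 2.3052.
Each bolus raises the concentration by D/Vd = 2212/51 ≈ 43.373 mcg/mL.
Steady-state peak Cmax,ss = C₀·R ≈ 43.373 × 2.3052 ≈ 99.983 mcg/mL.
Steady-state trough Cmin,ss = Cmax,ss·f ≈ 99.983 × 0.5662 ≈ 56.610 mcg/mL.
Trough 56.6 mcg/mL vs MEC 65 mcg/mL: subtherapeutic.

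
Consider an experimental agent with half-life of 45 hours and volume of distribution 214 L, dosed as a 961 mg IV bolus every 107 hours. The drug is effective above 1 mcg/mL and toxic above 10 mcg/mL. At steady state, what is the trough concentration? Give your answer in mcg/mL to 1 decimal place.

τ/t½ = 107/45 ≈ 2.3778, so fraction remaining f = (1/2)^(107/45) ≈ 0.1924.
At steady state, accumulation factor R = 1/(1 − e^(−kτ)) ≈ 1.2382.
Single-dose peak C₀ = D/Vd = 961/214 ≈ 4.491 mcg/mL.
Steady-state peak Cmax,ss = C₀·R ≈ 4.491 × 1.2382 ≈ 5.561 mcg/mL.
One interval later, Cmin,ss = Cmax,ss·e^(−kτ) ≈ 5.561 × 0.1924 ≈ 1.070 mcg/mL.
Trough 1.1 mcg/mL vs MEC 1 mcg/mL: adequate.

1.1 mcg/mL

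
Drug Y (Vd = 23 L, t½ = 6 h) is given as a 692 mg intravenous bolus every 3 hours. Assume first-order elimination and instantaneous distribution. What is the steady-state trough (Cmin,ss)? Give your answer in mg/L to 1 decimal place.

72.6 mg/L

k = ln2/t½ = ln2/6 ≈ 0.115525 h⁻¹; fraction remaining f = e^(−kτ) = e^(−0.115525×3) ≈ 0.7071.
Single-dose peak C₀ = D/Vd = 692/23 ≈ 30.087 mg/L.
Steady-state trough Cmin,ss = C₀·f/(1−f) ≈ 30.087 × 0.7071/0.2929 ≈ 72.634 mg/L.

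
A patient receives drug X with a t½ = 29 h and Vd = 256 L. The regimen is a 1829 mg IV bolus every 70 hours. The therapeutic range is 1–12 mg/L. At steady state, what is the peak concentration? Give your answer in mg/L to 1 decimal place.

τ/t½ = 70/29 ≈ 2.4138, so fraction remaining f = (1/2)^(70/29) ≈ 0.1877.
At steady state, accumulation factor R = 1/(1 − e^(−kτ)) ≈ 1.2311.
Single-dose peak C₀ = D/Vd = 1829/256 ≈ 7.145 mg/L.
Cmax,ss = C₀/(1 − f) ≈ 7.145/0.8123 ≈ 8.796 mg/L.
Peak 8.8 mg/L vs MTC 12 mg/L: below toxic threshold.

8.8 mg/L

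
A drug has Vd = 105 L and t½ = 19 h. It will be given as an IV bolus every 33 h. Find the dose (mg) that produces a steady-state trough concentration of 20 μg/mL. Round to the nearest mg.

4899 mg

τ/t½ = 33/19 ≈ 1.7368, so f = (1/2)^(33/19) ≈ 0.300026.
Cmin,ss = (D/Vd)·f/(1−f), so D = Cmin,ss·Vd·(1−f)/f.
D = 20 × 105 × (1−f)/f ≈ 20 × 105 × 2.33304 ≈ 4899.38 mg.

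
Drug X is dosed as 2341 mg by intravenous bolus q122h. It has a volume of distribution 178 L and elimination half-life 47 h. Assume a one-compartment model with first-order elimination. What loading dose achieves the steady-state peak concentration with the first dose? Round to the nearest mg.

2805 mg

f = (1/2)^(122/47) ≈ 0.165426; accumulation ratio R = 1/(1−f) ≈ 1.19822.
Loading dose to hit Cmax,ss on first dose: D_load = D_maint·R ≈ 2341 × 1.19822 ≈ 2805.03 mg.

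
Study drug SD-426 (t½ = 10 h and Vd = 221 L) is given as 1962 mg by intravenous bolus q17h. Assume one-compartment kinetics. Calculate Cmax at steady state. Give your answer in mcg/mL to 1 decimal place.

Over one 17-h interval, 17/10 ≈ 1.7 half-lives elapse, leaving f ≈ 0.3078 of each dose.
At steady state, accumulation factor R = 1/(1 − e^(−kτ)) ≈ 1.4447.
Single-dose peak C₀ = D/Vd = 1962/221 ≈ 8.878 mcg/mL.
Steady-state peak Cmax,ss = C₀·R ≈ 8.878 × 1.4447 ≈ 12.826 mcg/mL.

12.8 mcg/mL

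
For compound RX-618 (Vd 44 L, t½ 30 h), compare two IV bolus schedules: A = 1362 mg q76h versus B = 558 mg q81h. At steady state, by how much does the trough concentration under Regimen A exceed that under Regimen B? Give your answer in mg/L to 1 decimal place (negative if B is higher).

4.2 mg/L

Regimen A: f = (1/2)^(76/30) ≈ 0.1727; Cmin,ss = (1362/44)·f/(1−f) ≈ 6.462 mg/L.
Regimen B: f = (1/2)^(81/30) ≈ 0.1539; Cmin,ss = (558/44)·f/(1−f) ≈ 2.307 mg/L.
Difference ≈ 6.462 − 2.307 ≈ 4.155 mg/L.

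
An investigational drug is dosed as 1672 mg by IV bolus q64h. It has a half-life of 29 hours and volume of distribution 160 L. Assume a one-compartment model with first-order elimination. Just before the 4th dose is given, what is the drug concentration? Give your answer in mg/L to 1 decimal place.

f = (1/2)^(τ/t½) = (1/2)^(64/29) ≈ 0.2166.
C₀ = D/Vd = 1672/160 ≈ 10.450 mg/L.
Before the 4th dose, 3 doses have been given. Superposition: Cmin = C₀·(f + f² + … + f^3).
≈ 10.450 × (0.2166 + 0.0469 + 0.0102) ≈ 10.450 × 0.2737 ≈ 2.860 mg/L.

2.9 mg/L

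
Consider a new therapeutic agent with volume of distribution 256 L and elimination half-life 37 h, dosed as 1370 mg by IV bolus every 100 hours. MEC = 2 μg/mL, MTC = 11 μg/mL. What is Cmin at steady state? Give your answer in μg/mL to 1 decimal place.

1.0 μg/mL

k = ln2/t½ = ln2/37 ≈ 0.018734 h⁻¹; fraction remaining f = e^(−kτ) = e^(−0.018734×100) ≈ 0.1536.
At steady state, accumulation factor R = 1/(1 − e^(−kτ)) ≈ 1.1815.
Single-dose peak C₀ = D/Vd = 1370/256 ≈ 5.352 μg/mL.
Steady-state peak Cmax,ss = C₀·R ≈ 5.352 × 1.1815 ≈ 6.323 μg/mL.
Steady-state trough Cmin,ss = Cmax,ss·f ≈ 6.323 × 0.1536 ≈ 0.971 μg/mL.
Trough 1.0 μg/mL vs MEC 2 μg/mL: subtherapeutic.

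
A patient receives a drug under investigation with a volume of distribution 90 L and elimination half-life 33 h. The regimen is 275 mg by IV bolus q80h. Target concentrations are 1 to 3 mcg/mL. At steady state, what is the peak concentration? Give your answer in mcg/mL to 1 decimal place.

k = ln2/t½ = ln2/33 ≈ 0.021004 h⁻¹; fraction remaining f = e^(−kτ) = e^(−0.021004×80) ≈ 0.1863.
Accumulation ratio R = 1/(1 − f) ≈ 1/0.8137 ≈ 1.2290.
Single-dose peak C₀ = D/Vd = 275/90 ≈ 3.056 mcg/mL.
Steady-state peak Cmax,ss = C₀·R ≈ 3.056 × 1.2290 ≈ 3.756 mcg/mL.
Peak 3.8 mcg/mL vs MTC 3 mcg/mL: exceeds toxic threshold.

3.8 mcg/mL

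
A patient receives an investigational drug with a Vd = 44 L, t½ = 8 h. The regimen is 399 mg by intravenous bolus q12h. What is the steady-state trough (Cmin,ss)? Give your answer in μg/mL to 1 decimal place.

5.0 μg/mL

Over one 12-h interval, 12/8 ≈ 1.5 half-lives elapse, leaving f ≈ 0.3536 of each dose.
At steady state, accumulation factor R = 1/(1 − e^(−kτ)) ≈ 1.5470.
Single-dose peak C₀ = D/Vd = 399/44 ≈ 9.068 μg/mL.
Cmax,ss = C₀/(1 − f) ≈ 9.068/0.6464 ≈ 14.028 μg/mL.
One interval later, Cmin,ss = Cmax,ss·e^(−kτ) ≈ 14.028 × 0.3536 ≈ 4.960 μg/mL.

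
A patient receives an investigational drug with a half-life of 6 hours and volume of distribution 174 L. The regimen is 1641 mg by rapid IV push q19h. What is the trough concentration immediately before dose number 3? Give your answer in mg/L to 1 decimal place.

f = (1/2)^(τ/t½) = (1/2)^(19/6) ≈ 0.1114.
C₀ = D/Vd = 1641/174 ≈ 9.431 mg/L.
Before the 3rd dose, 2 doses have been given. Superposition: Cmin = C₀·(f + f²).
≈ 9.431 × (0.1114 + 0.0124) ≈ 9.431 × 0.1238 ≈ 1.168 mg/L.

1.2 mg/L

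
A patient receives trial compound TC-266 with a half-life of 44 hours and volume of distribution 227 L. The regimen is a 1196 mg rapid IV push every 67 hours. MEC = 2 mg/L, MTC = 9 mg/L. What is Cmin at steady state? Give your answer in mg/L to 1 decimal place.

2.8 mg/L

Over one 67-h interval, 67/44 ≈ 1.5227 half-lives elapse, leaving f ≈ 0.3480 of each dose.
Accumulation ratio R = 1/(1 − f) ≈ 1/0.6520 ≈ 1.5337.
Single-dose peak C₀ = D/Vd = 1196/227 ≈ 5.269 mg/L.
Cmax,ss = C₀/(1 − f) ≈ 5.269/0.6520 ≈ 8.081 mg/L.
Steady-state trough Cmin,ss = Cmax,ss·f ≈ 8.081 × 0.3480 ≈ 2.812 mg/L.
Trough 2.8 mg/L vs MEC 2 mg/L: adequate.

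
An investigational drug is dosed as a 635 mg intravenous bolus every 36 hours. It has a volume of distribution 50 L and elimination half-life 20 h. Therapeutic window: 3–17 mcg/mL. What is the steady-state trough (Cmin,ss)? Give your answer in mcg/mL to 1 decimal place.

5.1 mcg/mL

τ/t½ = 36/20 ≈ 1.8, so fraction remaining f = (1/2)^(36/20) ≈ 0.2872.
Single-dose peak C₀ = D/Vd = 635/50 ≈ 12.700 mcg/mL.
Steady-state trough Cmin,ss = C₀·f/(1−f) ≈ 12.700 × 0.2872/0.7128 ≈ 5.117 mcg/mL.
Trough 5.1 mcg/mL vs MEC 3 mcg/mL: adequate.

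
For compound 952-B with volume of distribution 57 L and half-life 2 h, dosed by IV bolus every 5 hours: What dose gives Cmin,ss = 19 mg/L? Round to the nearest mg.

5043 mg

τ/t½ = 5/2 ≈ 2.5, so f = (1/2)^(5/2) ≈ 0.176777.
Cmin,ss = (D/Vd)·f/(1−f), so D = Cmin,ss·Vd·(1−f)/f.
D = 19 × 57 × (1−f)/f ≈ 19 × 57 × 4.65684 ≈ 5043.36 mg.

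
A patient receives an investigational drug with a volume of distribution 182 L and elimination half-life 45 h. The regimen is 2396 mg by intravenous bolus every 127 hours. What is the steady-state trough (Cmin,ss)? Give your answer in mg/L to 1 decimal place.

τ/t½ = 127/45 ≈ 2.8222, so fraction remaining f = (1/2)^(127/45) ≈ 0.1414.
Accumulation ratio R = 1/(1 − f) ≈ 1/0.8586 ≈ 1.1647.
Single-dose peak C₀ = D/Vd = 2396/182 ≈ 13.165 mg/L.
Steady-state peak Cmax,ss = C₀·R ≈ 13.165 × 1.1647 ≈ 15.333 mg/L.
One interval later, Cmin,ss = Cmax,ss·e^(−kτ) ≈ 15.333 × 0.1414 ≈ 2.168 mg/L.

2.2 mg/L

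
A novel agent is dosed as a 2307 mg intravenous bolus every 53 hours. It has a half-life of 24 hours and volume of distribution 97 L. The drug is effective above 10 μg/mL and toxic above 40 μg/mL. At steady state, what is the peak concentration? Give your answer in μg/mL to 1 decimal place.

30.4 μg/mL

Over one 53-h interval, 53/24 ≈ 2.2083 half-lives elapse, leaving f ≈ 0.2164 of each dose.
At steady state, accumulation factor R = 1/(1 − e^(−kτ)) ≈ 1.2762.
Single-dose peak C₀ = D/Vd = 2307/97 ≈ 23.784 μg/mL.
Cmax,ss = C₀/(1 − f) ≈ 23.784/0.7836 ≈ 30.352 μg/mL.
Peak 30.4 μg/mL vs MTC 40 μg/mL: below toxic threshold.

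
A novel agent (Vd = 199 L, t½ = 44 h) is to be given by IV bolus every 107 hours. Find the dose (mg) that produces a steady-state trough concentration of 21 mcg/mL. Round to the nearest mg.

τ/t½ = 107/44 ≈ 2.4318, so f = (1/2)^(107/44) ≈ 0.185332.
Cmin,ss = (D/Vd)·f/(1−f), so D = Cmin,ss·Vd·(1−f)/f.
D = 21 × 199 × (1−f)/f ≈ 21 × 199 × 4.39572 ≈ 18369.71 mg.

18370 mg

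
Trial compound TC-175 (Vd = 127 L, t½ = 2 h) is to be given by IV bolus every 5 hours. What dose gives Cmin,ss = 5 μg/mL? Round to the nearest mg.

2957 mg

τ/t½ = 5/2 ≈ 2.5, so f = (1/2)^(5/2) ≈ 0.176777.
Cmin,ss = (D/Vd)·f/(1−f), so D = Cmin,ss·Vd·(1−f)/f.
D = 5 × 127 × (1−f)/f ≈ 5 × 127 × 4.65684 ≈ 2957.09 mg.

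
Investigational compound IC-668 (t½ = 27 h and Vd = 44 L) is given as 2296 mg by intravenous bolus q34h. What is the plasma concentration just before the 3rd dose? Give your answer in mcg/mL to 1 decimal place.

30.9 mcg/mL

f = (1/2)^(τ/t½) = (1/2)^(34/27) ≈ 0.4178.
C₀ = D/Vd = 2296/44 ≈ 52.182 mcg/mL.
Before the 3rd dose, 2 doses have been given. Superposition: Cmin = C₀·(f + f²).
≈ 52.182 × (0.4178 + 0.1746) ≈ 52.182 × 0.5924 ≈ 30.913 mcg/mL.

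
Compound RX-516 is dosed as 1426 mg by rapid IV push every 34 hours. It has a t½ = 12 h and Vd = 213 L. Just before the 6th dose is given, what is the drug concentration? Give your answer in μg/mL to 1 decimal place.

1.1 μg/mL

f = (1/2)^(τ/t½) = (1/2)^(34/12) ≈ 0.1403.
C₀ = D/Vd = 1426/213 ≈ 6.695 μg/mL.
Before the 6th dose, 5 doses have been given. Superposition: Cmin = C₀·(f + f² + … + f^5).
≈ 6.695 × (0.1403 + 0.0197 + 0.0028 + 0.0004 + 0.0001) ≈ 6.695 × 0.1633 ≈ 1.093 μg/mL.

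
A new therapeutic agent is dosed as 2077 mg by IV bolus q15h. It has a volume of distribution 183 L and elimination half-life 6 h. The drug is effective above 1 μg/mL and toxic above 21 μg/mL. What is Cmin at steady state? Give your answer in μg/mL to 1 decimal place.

2.4 μg/mL

Over one 15-h interval, 15/6 ≈ 2.5 half-lives elapse, leaving f ≈ 0.1768 of each dose.
At steady state, accumulation factor R = 1/(1 − e^(−kτ)) ≈ 1.2148.
Single-dose peak C₀ = D/Vd = 2077/183 ≈ 11.350 μg/mL.
Cmax,ss = C₀/(1 − f) ≈ 11.350/0.8232 ≈ 13.788 μg/mL.
One interval later, Cmin,ss = Cmax,ss·e^(−kτ) ≈ 13.788 × 0.1768 ≈ 2.438 μg/mL.
Trough 2.4 μg/mL vs MEC 1 μg/mL: adequate.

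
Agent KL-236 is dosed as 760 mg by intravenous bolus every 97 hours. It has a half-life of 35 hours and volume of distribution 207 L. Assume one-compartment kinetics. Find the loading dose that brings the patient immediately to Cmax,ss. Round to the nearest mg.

f = (1/2)^(97/35) ≈ 0.146459; accumulation ratio R = 1/(1−f) ≈ 1.17159.
Loading dose to hit Cmax,ss on first dose: D_load = D_maint·R ≈ 760 × 1.17159 ≈ 890.41 mg.

890 mg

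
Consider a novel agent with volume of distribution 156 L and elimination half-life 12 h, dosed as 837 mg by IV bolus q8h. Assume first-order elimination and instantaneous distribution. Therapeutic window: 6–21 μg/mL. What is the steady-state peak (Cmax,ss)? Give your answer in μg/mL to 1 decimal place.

14.5 μg/mL

k = ln2/t½ = ln2/12 ≈ 0.057762 h⁻¹; fraction remaining f = e^(−kτ) = e^(−0.057762×8) ≈ 0.6300.
At steady state, accumulation factor R = 1/(1 − e^(−kτ)) ≈ 2.7027.
Single-dose peak C₀ = D/Vd = 837/156 ≈ 5.365 μg/mL.
Cmax,ss = C₀/(1 − f) ≈ 5.365/0.3700 ≈ 14.500 μg/mL.
Peak 14.5 μg/mL vs MTC 21 μg/mL: below toxic threshold.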